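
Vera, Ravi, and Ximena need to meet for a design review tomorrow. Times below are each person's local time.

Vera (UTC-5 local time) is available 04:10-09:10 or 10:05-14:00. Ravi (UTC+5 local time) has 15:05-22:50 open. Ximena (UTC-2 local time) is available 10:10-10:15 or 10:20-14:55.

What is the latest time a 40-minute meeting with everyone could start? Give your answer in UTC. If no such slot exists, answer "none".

Vera in UTC: 09:10-14:10, 15:05-19:00 (add 5h to convert from UTC-5).
Ravi in UTC: 10:05-17:50 (subtract 5h to convert from UTC+5).
Ximena in UTC: 12:10-12:15, 12:20-16:55 (add 2h to convert from UTC-2).
Vera ∩ Ravi: 10:05-14:10, 15:05-17:50.
Vera ∩ Ravi ∩ Ximena: 12:10-12:15, 12:20-14:10, 15:05-16:55.
The last common window of at least 40 minutes is 15:05-16:55; a 40-minute meeting can start as late as 16:15 and still end by 16:55.

16:15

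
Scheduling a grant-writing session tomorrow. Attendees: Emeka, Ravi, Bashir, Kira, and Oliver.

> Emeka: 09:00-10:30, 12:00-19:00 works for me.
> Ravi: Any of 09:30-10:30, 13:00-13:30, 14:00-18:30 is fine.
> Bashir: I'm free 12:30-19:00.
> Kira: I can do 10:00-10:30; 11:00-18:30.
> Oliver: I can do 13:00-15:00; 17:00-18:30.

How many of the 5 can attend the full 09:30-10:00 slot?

Emeka and Ravi can make the full 09:30-10:00 slot — that's 2.

2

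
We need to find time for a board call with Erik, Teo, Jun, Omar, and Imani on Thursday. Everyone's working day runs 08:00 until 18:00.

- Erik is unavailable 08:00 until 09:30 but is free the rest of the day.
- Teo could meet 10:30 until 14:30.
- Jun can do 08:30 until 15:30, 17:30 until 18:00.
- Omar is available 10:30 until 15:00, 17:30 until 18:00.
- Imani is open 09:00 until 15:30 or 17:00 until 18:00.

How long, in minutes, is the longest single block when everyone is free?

240

Erik free: 09:30-18:00 (invert busy blocks within the working day).
Teo free: 10:30-14:30.
Jun free: 08:30-15:30, 17:30-18:00.
Omar free: 10:30-15:00, 17:30-18:00.
Imani free: 09:00-15:30, 17:00-18:00.
Erik ∩ Teo: 10:30-14:30.
Erik ∩ Teo ∩ Jun: 10:30-14:30.
Erik ∩ Teo ∩ Jun ∩ Omar: 10:30-14:30.
Erik ∩ Teo ∩ Jun ∩ Omar ∩ Imani: 10:30-14:30.
The longest is 10:30-14:30 at 240 minutes.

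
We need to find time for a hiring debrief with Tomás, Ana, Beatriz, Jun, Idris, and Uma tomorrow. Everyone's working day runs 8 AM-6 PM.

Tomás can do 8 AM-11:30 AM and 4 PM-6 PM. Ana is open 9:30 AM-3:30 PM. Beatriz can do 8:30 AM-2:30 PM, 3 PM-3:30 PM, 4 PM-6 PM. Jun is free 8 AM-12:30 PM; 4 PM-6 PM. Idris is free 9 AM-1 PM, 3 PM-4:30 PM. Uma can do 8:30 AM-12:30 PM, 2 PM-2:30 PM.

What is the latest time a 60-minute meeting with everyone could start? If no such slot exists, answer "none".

Tomás ∩ Ana: 09:30-11:30.
Tomás ∩ Ana ∩ Beatriz: 09:30-11:30.
Tomás ∩ Ana ∩ Beatriz ∩ Jun: 09:30-11:30.
Tomás ∩ Ana ∩ Beatriz ∩ Jun ∩ Idris: 09:30-11:30.
Tomás ∩ Ana ∩ Beatriz ∩ Jun ∩ Idris ∩ Uma: 09:30-11:30.
The last common window of at least 60 minutes is 09:30-11:30; a 60-minute meeting can start as late as 10:30 and still end by 11:30.

10:30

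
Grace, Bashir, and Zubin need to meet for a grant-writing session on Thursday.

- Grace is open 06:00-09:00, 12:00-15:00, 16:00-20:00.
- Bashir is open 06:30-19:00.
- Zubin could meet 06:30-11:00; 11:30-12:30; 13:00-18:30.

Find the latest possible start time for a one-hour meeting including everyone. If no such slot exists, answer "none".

Grace ∩ Bashir: 06:30-09:00, 12:00-15:00, 16:00-19:00.
Grace ∩ Bashir ∩ Zubin: 06:30-09:00, 12:00-12:30, 13:00-15:00, 16:00-18:30.
Those are the intersection windows.
The last common window of at least 60 minutes is 16:00-18:30; a 60-minute meeting can start as late as 17:30 and still end by 18:30.

17:30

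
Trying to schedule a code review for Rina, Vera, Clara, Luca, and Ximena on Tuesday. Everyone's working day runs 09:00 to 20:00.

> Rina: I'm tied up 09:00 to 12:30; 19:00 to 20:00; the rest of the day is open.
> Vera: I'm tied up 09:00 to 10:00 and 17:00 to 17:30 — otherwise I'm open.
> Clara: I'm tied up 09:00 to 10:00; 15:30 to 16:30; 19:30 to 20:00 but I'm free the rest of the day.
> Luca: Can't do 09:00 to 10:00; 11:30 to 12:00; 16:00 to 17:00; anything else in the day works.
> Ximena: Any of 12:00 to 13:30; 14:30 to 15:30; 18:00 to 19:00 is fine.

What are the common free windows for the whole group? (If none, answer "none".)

Rina free: 12:30-19:00 (invert busy blocks within the working day).
Vera free: 10:00-17:00, 17:30-20:00 (invert busy blocks within the working day).
Clara free: 10:00-15:30, 16:30-19:30 (invert busy blocks within the working day).
Luca free: 10:00-11:30, 12:00-16:00, 17:00-20:00 (invert busy blocks within the working day).
Ximena free: 12:00-13:30, 14:30-15:30, 18:00-19:00.
Rina ∩ Vera: 12:30-17:00, 17:30-19:00.
Rina ∩ Vera ∩ Clara: 12:30-15:30, 16:30-17:00, 17:30-19:00.
Rina ∩ Vera ∩ Clara ∩ Luca: 12:30-15:30, 17:30-19:00.
Rina ∩ Vera ∩ Clara ∩ Luca ∩ Ximena: 12:30-13:30, 14:30-15:30, 18:00-19:00.

12:30-13:30, 14:30-15:30, 18:00-19:00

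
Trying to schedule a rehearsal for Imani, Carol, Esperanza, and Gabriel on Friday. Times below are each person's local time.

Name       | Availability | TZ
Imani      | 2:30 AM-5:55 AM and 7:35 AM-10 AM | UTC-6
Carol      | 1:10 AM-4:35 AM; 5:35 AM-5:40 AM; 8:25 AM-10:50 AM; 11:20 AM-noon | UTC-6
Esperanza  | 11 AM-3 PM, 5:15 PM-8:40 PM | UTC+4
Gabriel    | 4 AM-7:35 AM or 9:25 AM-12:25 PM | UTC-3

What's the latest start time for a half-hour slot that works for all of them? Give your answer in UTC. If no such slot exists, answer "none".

14:55

Imani in UTC: 08:30-11:55, 13:35-16:00 (add 6h to convert from UTC-6).
Carol in UTC: 07:10-10:35, 11:35-11:40, 14:25-16:50, 17:20-18:00 (add 6h to convert from UTC-6).
Esperanza in UTC: 07:00-11:00, 13:15-16:40 (subtract 4h to convert from UTC+4).
Gabriel in UTC: 07:00-10:35, 12:25-15:25 (add 3h to convert from UTC-3).
Imani ∩ Carol: 08:30-10:35, 11:35-11:40, 14:25-16:00.
Imani ∩ Carol ∩ Esperanza: 08:30-10:35, 14:25-16:00.
Imani ∩ Carol ∩ Esperanza ∩ Gabriel: 08:30-10:35, 14:25-15:25.
The last common window of at least 30 minutes is 14:25-15:25; a 30-minute meeting can start as late as 14:55 and still end by 15:25.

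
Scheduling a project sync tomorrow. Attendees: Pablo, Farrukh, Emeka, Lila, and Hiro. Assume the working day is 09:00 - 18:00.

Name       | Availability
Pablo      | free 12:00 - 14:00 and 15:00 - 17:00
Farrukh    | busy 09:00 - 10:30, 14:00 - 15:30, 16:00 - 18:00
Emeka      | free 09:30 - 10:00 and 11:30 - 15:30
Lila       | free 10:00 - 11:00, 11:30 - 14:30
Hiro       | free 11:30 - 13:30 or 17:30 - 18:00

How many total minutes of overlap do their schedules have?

90

Pablo free: 12:00-14:00, 15:00-17:00.
Farrukh free: 10:30-14:00, 15:30-16:00 (invert busy blocks within the working day).
Emeka free: 09:30-10:00, 11:30-15:30.
Lila free: 10:00-11:00, 11:30-14:30.
Hiro free: 11:30-13:30, 17:30-18:00.
Pablo ∩ Farrukh: 12:00-14:00, 15:30-16:00.
Pablo ∩ Farrukh ∩ Emeka: 12:00-14:00.
Pablo ∩ Farrukh ∩ Emeka ∩ Lila: 12:00-14:00.
Pablo ∩ Farrukh ∩ Emeka ∩ Lila ∩ Hiro: 12:00-13:30.
That's a single block of 90 minutes.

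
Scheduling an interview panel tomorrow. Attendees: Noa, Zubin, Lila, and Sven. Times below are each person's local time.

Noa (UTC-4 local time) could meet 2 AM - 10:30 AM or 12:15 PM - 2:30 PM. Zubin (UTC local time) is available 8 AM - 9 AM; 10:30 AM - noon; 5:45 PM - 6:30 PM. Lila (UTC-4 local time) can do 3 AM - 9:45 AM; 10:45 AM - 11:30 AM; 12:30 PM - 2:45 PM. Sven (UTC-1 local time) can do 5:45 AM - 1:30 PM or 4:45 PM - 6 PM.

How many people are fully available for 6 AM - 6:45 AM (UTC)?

1

Noa in UTC: 06:00-14:30, 16:15-18:30 (add 4h to convert from UTC-4).
Zubin in UTC: 08:00-09:00, 10:30-12:00, 17:45-18:30.
Lila in UTC: 07:00-13:45, 14:45-15:30, 16:30-18:45 (add 4h to convert from UTC-4).
Sven in UTC: 06:45-14:30, 17:45-19:00 (add 1h to convert from UTC-1).
Noa can make the full 06:00-06:45 slot — that's 1.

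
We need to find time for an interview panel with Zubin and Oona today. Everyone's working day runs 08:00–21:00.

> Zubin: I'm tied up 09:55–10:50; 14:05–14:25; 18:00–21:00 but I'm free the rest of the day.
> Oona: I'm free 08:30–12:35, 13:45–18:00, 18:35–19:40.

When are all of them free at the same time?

Zubin free: 08:00-09:55, 10:50-14:05, 14:25-18:00 (invert busy blocks within the working day).
Oona free: 08:30-12:35, 13:45-18:00, 18:35-19:40.
Zubin ∩ Oona: 08:30-09:55, 10:50-12:35, 13:45-14:05, 14:25-18:00.

08:30-09:55, 10:50-12:35, 13:45-14:05, 14:25-18:00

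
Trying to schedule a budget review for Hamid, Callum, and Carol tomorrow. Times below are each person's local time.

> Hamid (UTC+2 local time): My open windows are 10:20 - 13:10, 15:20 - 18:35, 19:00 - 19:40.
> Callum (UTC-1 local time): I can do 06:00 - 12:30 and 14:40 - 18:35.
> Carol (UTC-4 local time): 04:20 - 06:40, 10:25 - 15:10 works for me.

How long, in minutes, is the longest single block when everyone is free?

Hamid in UTC: 08:20-11:10, 13:20-16:35, 17:00-17:40 (subtract 2h to convert from UTC+2).
Callum in UTC: 07:00-13:30, 15:40-19:35 (add 1h to convert from UTC-1).
Carol in UTC: 08:20-10:40, 14:25-19:10 (add 4h to convert from UTC-4).
Hamid ∩ Callum: 08:20-11:10, 13:20-13:30, 15:40-16:35, 17:00-17:40.
Hamid ∩ Callum ∩ Carol: 08:20-10:40, 15:40-16:35, 17:00-17:40.
The longest is 08:20-10:40 at 140 minutes.

140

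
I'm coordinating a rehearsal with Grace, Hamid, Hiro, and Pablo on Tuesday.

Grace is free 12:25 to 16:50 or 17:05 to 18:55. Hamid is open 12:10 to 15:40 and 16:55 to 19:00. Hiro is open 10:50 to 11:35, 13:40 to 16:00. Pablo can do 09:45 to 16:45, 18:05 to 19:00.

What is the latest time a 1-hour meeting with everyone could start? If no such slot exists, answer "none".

Grace ∩ Hamid: 12:25-15:40, 17:05-18:55.
Grace ∩ Hamid ∩ Hiro: 13:40-15:40.
Grace ∩ Hamid ∩ Hiro ∩ Pablo: 13:40-15:40.
The last common window of at least 60 minutes is 13:40-15:40; a 60-minute meeting can start as late as 14:40 and still end by 15:40.

14:40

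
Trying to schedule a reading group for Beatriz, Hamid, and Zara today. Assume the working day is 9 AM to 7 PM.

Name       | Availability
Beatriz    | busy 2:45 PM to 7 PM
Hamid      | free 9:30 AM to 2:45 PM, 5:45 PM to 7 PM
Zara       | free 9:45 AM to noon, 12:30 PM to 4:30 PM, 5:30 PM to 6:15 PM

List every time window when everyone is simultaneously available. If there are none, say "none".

Beatriz free: 09:00-14:45 (invert busy blocks within the working day).
Hamid free: 09:30-14:45, 17:45-19:00.
Zara free: 09:45-12:00, 12:30-16:30, 17:30-18:15.
Beatriz ∩ Hamid: 09:30-14:45.
Beatriz ∩ Hamid ∩ Zara: 09:45-12:00, 12:30-14:45.

09:45-12:00, 12:30-14:45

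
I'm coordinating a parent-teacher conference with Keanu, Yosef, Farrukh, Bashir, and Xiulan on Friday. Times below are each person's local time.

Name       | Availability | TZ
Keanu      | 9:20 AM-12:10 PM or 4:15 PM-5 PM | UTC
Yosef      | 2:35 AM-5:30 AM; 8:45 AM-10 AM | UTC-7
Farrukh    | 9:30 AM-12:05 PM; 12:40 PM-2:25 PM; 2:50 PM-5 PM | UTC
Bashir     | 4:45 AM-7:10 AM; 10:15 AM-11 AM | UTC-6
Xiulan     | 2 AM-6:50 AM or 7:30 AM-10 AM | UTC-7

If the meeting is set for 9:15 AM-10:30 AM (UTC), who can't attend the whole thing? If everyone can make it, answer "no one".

Bashir, Farrukh, Keanu, Yosef

Keanu in UTC: 09:20-12:10, 16:15-17:00.
Yosef in UTC: 09:35-12:30, 15:45-17:00 (add 7h to convert from UTC-7).
Farrukh in UTC: 09:30-12:05, 12:40-14:25, 14:50-17:00.
Bashir in UTC: 10:45-13:10, 16:15-17:00 (add 6h to convert from UTC-6).
Xiulan in UTC: 09:00-13:50, 14:30-17:00 (add 7h to convert from UTC-7).
Keanu: not fully free for 09:15-10:30. Yosef: not fully free for 09:15-10:30. Farrukh: not fully free for 09:15-10:30. Bashir: not fully free for 09:15-10:30. Xiulan: free for 09:15-10:30.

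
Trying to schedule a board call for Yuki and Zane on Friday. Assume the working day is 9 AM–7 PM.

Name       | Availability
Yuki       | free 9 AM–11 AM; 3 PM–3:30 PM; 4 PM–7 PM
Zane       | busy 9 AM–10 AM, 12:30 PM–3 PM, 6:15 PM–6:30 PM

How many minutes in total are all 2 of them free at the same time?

255

Yuki free: 09:00-11:00, 15:00-15:30, 16:00-19:00.
Zane free: 10:00-12:30, 15:00-18:15, 18:30-19:00 (invert busy blocks within the working day).
Yuki ∩ Zane: 10:00-11:00, 15:00-15:30, 16:00-18:15, 18:30-19:00.
Those are the intersection windows.
Summing the common windows: 60 + 30 + 135 + 30 = 255 minutes.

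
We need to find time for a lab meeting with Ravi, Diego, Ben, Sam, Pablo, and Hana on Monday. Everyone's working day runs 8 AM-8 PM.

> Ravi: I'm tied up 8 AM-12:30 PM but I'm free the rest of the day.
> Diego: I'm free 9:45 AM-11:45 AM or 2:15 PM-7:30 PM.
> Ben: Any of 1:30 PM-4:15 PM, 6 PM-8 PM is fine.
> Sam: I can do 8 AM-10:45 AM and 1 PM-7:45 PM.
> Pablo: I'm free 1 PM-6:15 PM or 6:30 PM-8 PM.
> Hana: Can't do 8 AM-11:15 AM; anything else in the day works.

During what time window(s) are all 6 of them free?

Ravi free: 12:30-20:00 (invert busy blocks within the working day).
Diego free: 09:45-11:45, 14:15-19:30.
Ben free: 13:30-16:15, 18:00-20:00.
Sam free: 08:00-10:45, 13:00-19:45.
Pablo free: 13:00-18:15, 18:30-20:00.
Hana free: 11:15-20:00 (invert busy blocks within the working day).
Ravi ∩ Diego: 14:15-19:30.
Ravi ∩ Diego ∩ Ben: 14:15-16:15, 18:00-19:30.
Ravi ∩ Diego ∩ Ben ∩ Sam: 14:15-16:15, 18:00-19:30.
Ravi ∩ Diego ∩ Ben ∩ Sam ∩ Pablo: 14:15-16:15, 18:00-18:15, 18:30-19:30.
Ravi ∩ Diego ∩ Ben ∩ Sam ∩ Pablo ∩ Hana: 14:15-16:15, 18:00-18:15, 18:30-19:30.

14:15-16:15, 18:00-18:15, 18:30-19:30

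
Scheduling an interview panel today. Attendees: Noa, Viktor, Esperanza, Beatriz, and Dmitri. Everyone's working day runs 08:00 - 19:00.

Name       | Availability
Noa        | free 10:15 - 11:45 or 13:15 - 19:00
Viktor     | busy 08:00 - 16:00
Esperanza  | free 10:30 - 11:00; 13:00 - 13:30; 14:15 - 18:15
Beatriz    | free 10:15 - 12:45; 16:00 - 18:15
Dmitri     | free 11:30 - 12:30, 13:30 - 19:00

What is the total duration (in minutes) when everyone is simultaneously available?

Noa free: 10:15-11:45, 13:15-19:00.
Viktor free: 16:00-19:00 (invert busy blocks within the working day).
Esperanza free: 10:30-11:00, 13:00-13:30, 14:15-18:15.
Beatriz free: 10:15-12:45, 16:00-18:15.
Dmitri free: 11:30-12:30, 13:30-19:00.
Noa ∩ Viktor: 16:00-19:00.
Noa ∩ Viktor ∩ Esperanza: 16:00-18:15.
Noa ∩ Viktor ∩ Esperanza ∩ Beatriz: 16:00-18:15.
Noa ∩ Viktor ∩ Esperanza ∩ Beatriz ∩ Dmitri: 16:00-18:15.
So the common availability across everyone is 16:00-18:15.
That's a single block of 135 minutes.

135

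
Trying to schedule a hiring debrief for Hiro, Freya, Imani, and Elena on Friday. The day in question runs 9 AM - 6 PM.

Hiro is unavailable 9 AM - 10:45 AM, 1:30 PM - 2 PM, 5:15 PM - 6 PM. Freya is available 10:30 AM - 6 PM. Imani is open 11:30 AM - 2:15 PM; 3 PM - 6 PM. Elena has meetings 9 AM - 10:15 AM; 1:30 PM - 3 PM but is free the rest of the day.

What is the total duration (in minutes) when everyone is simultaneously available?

255

Hiro free: 10:45-13:30, 14:00-17:15 (invert busy blocks within the working day).
Freya free: 10:30-18:00.
Imani free: 11:30-14:15, 15:00-18:00.
Elena free: 10:15-13:30, 15:00-18:00 (invert busy blocks within the working day).
Hiro ∩ Freya: 10:45-13:30, 14:00-17:15.
Hiro ∩ Freya ∩ Imani: 11:30-13:30, 14:00-14:15, 15:00-17:15.
Hiro ∩ Freya ∩ Imani ∩ Elena: 11:30-13:30, 15:00-17:15.
Summing the common windows: 120 + 135 = 255 minutes.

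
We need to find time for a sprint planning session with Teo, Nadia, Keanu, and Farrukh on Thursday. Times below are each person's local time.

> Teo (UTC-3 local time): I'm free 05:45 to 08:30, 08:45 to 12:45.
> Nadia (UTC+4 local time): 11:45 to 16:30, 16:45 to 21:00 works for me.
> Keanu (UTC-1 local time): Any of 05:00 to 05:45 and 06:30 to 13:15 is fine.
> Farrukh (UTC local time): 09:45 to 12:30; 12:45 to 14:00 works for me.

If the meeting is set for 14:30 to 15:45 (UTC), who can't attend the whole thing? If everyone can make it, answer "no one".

Teo in UTC: 08:45-11:30, 11:45-15:45 (add 3h to convert from UTC-3).
Nadia in UTC: 07:45-12:30, 12:45-17:00 (subtract 4h to convert from UTC+4).
Keanu in UTC: 06:00-06:45, 07:30-14:15 (add 1h to convert from UTC-1).
Farrukh in UTC: 09:45-12:30, 12:45-14:00.
Teo: free for 14:30-15:45. Nadia: free for 14:30-15:45. Keanu: not fully free for 14:30-15:45. Farrukh: not fully free for 14:30-15:45.

Farrukh, Keanu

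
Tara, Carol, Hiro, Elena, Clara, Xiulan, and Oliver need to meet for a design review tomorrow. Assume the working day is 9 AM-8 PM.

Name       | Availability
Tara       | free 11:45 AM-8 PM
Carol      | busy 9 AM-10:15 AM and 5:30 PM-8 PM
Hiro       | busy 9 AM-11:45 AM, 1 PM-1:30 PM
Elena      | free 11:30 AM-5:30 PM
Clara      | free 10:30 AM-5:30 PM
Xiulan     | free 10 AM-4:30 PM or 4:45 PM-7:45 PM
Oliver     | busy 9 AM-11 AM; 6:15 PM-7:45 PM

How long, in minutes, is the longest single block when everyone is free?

180

Tara free: 11:45-20:00.
Carol free: 10:15-17:30 (invert busy blocks within the working day).
Hiro free: 11:45-13:00, 13:30-20:00 (invert busy blocks within the working day).
Elena free: 11:30-17:30.
Clara free: 10:30-17:30.
Xiulan free: 10:00-16:30, 16:45-19:45.
Oliver free: 11:00-18:15, 19:45-20:00 (invert busy blocks within the working day).
Tara ∩ Carol: 11:45-17:30.
Tara ∩ Carol ∩ Hiro: 11:45-13:00, 13:30-17:30.
Tara ∩ Carol ∩ Hiro ∩ Elena: 11:45-13:00, 13:30-17:30.
Tara ∩ Carol ∩ Hiro ∩ Elena ∩ Clara: 11:45-13:00, 13:30-17:30.
Tara ∩ Carol ∩ Hiro ∩ Elena ∩ Clara ∩ Xiulan: 11:45-13:00, 13:30-16:30, 16:45-17:30.
Tara ∩ Carol ∩ Hiro ∩ Elena ∩ Clara ∩ Xiulan ∩ Oliver: 11:45-13:00, 13:30-16:30, 16:45-17:30.
So the common availability across everyone is 11:45-13:00, 13:30-16:30, 16:45-17:30.
The longest is 13:30-16:30 at 180 minutes.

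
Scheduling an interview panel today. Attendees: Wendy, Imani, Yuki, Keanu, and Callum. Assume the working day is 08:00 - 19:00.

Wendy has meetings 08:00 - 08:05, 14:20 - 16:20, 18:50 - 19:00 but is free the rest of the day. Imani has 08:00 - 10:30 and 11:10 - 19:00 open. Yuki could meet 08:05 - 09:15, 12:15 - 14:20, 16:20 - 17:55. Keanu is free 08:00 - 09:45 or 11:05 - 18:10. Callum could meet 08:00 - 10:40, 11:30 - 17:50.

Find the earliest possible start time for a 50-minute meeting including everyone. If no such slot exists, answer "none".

Wendy free: 08:05-14:20, 16:20-18:50 (invert busy blocks within the working day).
Imani free: 08:00-10:30, 11:10-19:00.
Yuki free: 08:05-09:15, 12:15-14:20, 16:20-17:55.
Keanu free: 08:00-09:45, 11:05-18:10.
Callum free: 08:00-10:40, 11:30-17:50.
Wendy ∩ Imani: 08:05-10:30, 11:10-14:20, 16:20-18:50.
Wendy ∩ Imani ∩ Yuki: 08:05-09:15, 12:15-14:20, 16:20-17:55.
Wendy ∩ Imani ∩ Yuki ∩ Keanu: 08:05-09:15, 12:15-14:20, 16:20-17:55.
Wendy ∩ Imani ∩ Yuki ∩ Keanu ∩ Callum: 08:05-09:15, 12:15-14:20, 16:20-17:50.
The first common window of at least 50 minutes is 08:05-09:15, so the earliest start is 08:05.

08:05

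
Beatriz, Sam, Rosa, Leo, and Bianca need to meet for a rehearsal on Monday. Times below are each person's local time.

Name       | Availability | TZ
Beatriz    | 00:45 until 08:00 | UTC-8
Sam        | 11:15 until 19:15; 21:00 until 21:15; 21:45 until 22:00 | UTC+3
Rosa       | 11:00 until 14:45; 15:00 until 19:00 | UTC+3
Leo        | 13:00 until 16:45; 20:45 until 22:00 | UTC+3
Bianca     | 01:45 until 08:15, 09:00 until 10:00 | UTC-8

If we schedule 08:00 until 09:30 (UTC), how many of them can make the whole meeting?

1

Beatriz in UTC: 08:45-16:00 (add 8h to convert from UTC-8).
Sam in UTC: 08:15-16:15, 18:00-18:15, 18:45-19:00 (subtract 3h to convert from UTC+3).
Rosa in UTC: 08:00-11:45, 12:00-16:00 (subtract 3h to convert from UTC+3).
Leo in UTC: 10:00-13:45, 17:45-19:00 (subtract 3h to convert from UTC+3).
Bianca in UTC: 09:45-16:15, 17:00-18:00 (add 8h to convert from UTC-8).
Rosa can make the full 08:00-09:30 slot — that's 1.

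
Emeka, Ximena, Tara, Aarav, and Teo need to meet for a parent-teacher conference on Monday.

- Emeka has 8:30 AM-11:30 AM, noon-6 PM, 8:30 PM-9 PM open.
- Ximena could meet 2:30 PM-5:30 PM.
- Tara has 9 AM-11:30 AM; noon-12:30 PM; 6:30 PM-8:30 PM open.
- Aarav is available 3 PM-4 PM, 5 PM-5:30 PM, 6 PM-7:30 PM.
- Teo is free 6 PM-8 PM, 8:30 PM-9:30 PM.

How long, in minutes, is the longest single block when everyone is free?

0

Emeka ∩ Ximena: 14:30-17:30.
Emeka ∩ Ximena ∩ Tara: ∅.
Emeka ∩ Ximena ∩ Tara ∩ Aarav: ∅.
Emeka ∩ Ximena ∩ Tara ∩ Aarav ∩ Teo: ∅.
There is no time when everyone is free.
No common window exists, so the longest block is 0 minutes.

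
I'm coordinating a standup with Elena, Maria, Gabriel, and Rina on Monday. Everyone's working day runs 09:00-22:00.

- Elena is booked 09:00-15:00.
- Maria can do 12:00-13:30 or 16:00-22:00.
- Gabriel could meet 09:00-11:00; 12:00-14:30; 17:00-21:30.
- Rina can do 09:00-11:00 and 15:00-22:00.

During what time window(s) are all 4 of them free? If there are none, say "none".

Elena free: 15:00-22:00 (invert busy blocks within the working day).
Maria free: 12:00-13:30, 16:00-22:00.
Gabriel free: 09:00-11:00, 12:00-14:30, 17:00-21:30.
Rina free: 09:00-11:00, 15:00-22:00.
Elena ∩ Maria: 16:00-22:00.
Elena ∩ Maria ∩ Gabriel: 17:00-21:30.
Elena ∩ Maria ∩ Gabriel ∩ Rina: 17:00-21:30.
So the common availability across everyone is 17:00-21:30.

17:00-21:30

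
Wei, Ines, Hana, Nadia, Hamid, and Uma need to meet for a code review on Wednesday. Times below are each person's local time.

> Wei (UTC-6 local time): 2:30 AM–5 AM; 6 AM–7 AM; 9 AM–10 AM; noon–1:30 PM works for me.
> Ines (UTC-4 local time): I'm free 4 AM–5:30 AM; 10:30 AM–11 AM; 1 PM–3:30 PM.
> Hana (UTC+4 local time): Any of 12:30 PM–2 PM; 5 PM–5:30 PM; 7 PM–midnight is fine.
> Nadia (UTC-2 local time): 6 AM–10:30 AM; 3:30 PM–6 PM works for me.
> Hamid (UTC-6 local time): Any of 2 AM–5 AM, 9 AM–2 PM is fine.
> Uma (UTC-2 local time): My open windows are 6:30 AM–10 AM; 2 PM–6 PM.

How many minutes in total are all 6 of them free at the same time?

Wei in UTC: 08:30-11:00, 12:00-13:00, 15:00-16:00, 18:00-19:30 (add 6h to convert from UTC-6).
Ines in UTC: 08:00-09:30, 14:30-15:00, 17:00-19:30 (add 4h to convert from UTC-4).
Hana in UTC: 08:30-10:00, 13:00-13:30, 15:00-20:00 (subtract 4h to convert from UTC+4).
Nadia in UTC: 08:00-12:30, 17:30-20:00 (add 2h to convert from UTC-2).
Hamid in UTC: 08:00-11:00, 15:00-20:00 (add 6h to convert from UTC-6).
Uma in UTC: 08:30-12:00, 16:00-20:00 (add 2h to convert from UTC-2).
Wei ∩ Ines: 08:30-09:30, 18:00-19:30.
Wei ∩ Ines ∩ Hana: 08:30-09:30, 18:00-19:30.
Wei ∩ Ines ∩ Hana ∩ Nadia: 08:30-09:30, 18:00-19:30.
Wei ∩ Ines ∩ Hana ∩ Nadia ∩ Hamid: 08:30-09:30, 18:00-19:30.
Wei ∩ Ines ∩ Hana ∩ Nadia ∩ Hamid ∩ Uma: 08:30-09:30, 18:00-19:30.
Summing the common windows: 60 + 90 = 150 minutes.

150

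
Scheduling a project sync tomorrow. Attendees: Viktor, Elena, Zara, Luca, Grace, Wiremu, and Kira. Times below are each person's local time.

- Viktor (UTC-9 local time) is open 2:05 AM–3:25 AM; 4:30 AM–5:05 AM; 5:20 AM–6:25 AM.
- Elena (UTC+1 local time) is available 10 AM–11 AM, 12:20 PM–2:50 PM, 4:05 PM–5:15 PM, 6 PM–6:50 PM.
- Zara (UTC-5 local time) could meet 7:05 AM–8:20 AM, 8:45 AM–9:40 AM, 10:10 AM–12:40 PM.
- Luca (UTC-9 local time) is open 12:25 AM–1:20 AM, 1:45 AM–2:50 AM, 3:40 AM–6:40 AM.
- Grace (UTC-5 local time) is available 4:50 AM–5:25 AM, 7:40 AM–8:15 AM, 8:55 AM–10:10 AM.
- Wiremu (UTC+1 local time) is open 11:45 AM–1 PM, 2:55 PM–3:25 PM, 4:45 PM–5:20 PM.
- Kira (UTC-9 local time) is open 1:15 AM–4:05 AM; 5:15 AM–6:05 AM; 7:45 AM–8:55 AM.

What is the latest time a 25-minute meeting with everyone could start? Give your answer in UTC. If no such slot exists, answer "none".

none

Viktor in UTC: 11:05-12:25, 13:30-14:05, 14:20-15:25 (add 9h to convert from UTC-9).
Elena in UTC: 09:00-10:00, 11:20-13:50, 15:05-16:15, 17:00-17:50 (subtract 1h to convert from UTC+1).
Zara in UTC: 12:05-13:20, 13:45-14:40, 15:10-17:40 (add 5h to convert from UTC-5).
Luca in UTC: 09:25-10:20, 10:45-11:50, 12:40-15:40 (add 9h to convert from UTC-9).
Grace in UTC: 09:50-10:25, 12:40-13:15, 13:55-15:10 (add 5h to convert from UTC-5).
Wiremu in UTC: 10:45-12:00, 13:55-14:25, 15:45-16:20 (subtract 1h to convert from UTC+1).
Kira in UTC: 10:15-13:05, 14:15-15:05, 16:45-17:55 (add 9h to convert from UTC-9).
Viktor ∩ Elena: 11:20-12:25, 13:30-13:50, 15:05-15:25.
Viktor ∩ Elena ∩ Zara: 12:05-12:25, 13:45-13:50, 15:10-15:25.
Viktor ∩ Elena ∩ Zara ∩ Luca: 13:45-13:50, 15:10-15:25.
Viktor ∩ Elena ∩ Zara ∩ Luca ∩ Grace: ∅.
Viktor ∩ Elena ∩ Zara ∩ Luca ∩ Grace ∩ Wiremu: ∅.
Viktor ∩ Elena ∩ Zara ∩ Luca ∩ Grace ∩ Wiremu ∩ Kira: ∅.
There is no time when everyone is free.
No common window is at least 25 minutes long.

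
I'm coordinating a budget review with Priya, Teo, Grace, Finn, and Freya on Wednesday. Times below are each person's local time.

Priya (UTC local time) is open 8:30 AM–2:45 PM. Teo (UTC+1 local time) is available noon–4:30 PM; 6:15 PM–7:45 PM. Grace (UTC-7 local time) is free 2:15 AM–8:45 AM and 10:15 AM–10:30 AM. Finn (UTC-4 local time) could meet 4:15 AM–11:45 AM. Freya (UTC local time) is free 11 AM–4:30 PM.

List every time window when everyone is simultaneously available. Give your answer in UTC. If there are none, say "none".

11:00-14:45

Priya in UTC: 08:30-14:45.
Teo in UTC: 11:00-15:30, 17:15-18:45 (subtract 1h to convert from UTC+1).
Grace in UTC: 09:15-15:45, 17:15-17:30 (add 7h to convert from UTC-7).
Finn in UTC: 08:15-15:45 (add 4h to convert from UTC-4).
Freya in UTC: 11:00-16:30.
Priya ∩ Teo: 11:00-14:45.
Priya ∩ Teo ∩ Grace: 11:00-14:45.
Priya ∩ Teo ∩ Grace ∩ Finn: 11:00-14:45.
Priya ∩ Teo ∩ Grace ∩ Finn ∩ Freya: 11:00-14:45.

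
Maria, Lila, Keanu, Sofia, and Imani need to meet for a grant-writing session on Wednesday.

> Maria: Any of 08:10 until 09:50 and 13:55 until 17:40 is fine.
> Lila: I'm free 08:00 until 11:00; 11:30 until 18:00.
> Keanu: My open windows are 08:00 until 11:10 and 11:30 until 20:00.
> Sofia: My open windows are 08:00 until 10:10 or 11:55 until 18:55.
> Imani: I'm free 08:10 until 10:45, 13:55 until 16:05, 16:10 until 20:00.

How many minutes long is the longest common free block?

130

Maria ∩ Lila: 08:10-09:50, 13:55-17:40.
Maria ∩ Lila ∩ Keanu: 08:10-09:50, 13:55-17:40.
Maria ∩ Lila ∩ Keanu ∩ Sofia: 08:10-09:50, 13:55-17:40.
Maria ∩ Lila ∩ Keanu ∩ Sofia ∩ Imani: 08:10-09:50, 13:55-16:05, 16:10-17:40.
Those are the intersection windows.
The longest is 13:55-16:05 at 130 minutes.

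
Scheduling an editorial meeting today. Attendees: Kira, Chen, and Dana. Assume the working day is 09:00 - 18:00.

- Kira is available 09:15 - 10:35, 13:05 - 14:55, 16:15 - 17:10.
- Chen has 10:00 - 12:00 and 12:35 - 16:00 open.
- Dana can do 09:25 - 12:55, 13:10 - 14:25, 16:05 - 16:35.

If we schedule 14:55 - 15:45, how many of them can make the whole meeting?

1

Chen can make the full 14:55-15:45 slot — that's 1.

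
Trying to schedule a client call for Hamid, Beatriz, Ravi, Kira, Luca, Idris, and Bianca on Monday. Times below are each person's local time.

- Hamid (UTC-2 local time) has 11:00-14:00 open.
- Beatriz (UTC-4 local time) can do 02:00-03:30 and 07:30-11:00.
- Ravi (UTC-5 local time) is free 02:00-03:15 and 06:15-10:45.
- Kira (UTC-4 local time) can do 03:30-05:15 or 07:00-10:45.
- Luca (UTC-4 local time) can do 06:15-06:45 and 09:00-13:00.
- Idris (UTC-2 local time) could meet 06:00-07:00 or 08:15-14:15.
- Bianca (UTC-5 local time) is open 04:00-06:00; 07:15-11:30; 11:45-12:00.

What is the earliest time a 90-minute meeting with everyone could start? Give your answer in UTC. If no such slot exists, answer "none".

13:00

Hamid in UTC: 13:00-16:00 (add 2h to convert from UTC-2).
Beatriz in UTC: 06:00-07:30, 11:30-15:00 (add 4h to convert from UTC-4).
Ravi in UTC: 07:00-08:15, 11:15-15:45 (add 5h to convert from UTC-5).
Kira in UTC: 07:30-09:15, 11:00-14:45 (add 4h to convert from UTC-4).
Luca in UTC: 10:15-10:45, 13:00-17:00 (add 4h to convert from UTC-4).
Idris in UTC: 08:00-09:00, 10:15-16:15 (add 2h to convert from UTC-2).
Bianca in UTC: 09:00-11:00, 12:15-16:30, 16:45-17:00 (add 5h to convert from UTC-5).
Hamid ∩ Beatriz: 13:00-15:00.
Hamid ∩ Beatriz ∩ Ravi: 13:00-15:00.
Hamid ∩ Beatriz ∩ Ravi ∩ Kira: 13:00-14:45.
Hamid ∩ Beatriz ∩ Ravi ∩ Kira ∩ Luca: 13:00-14:45.
Hamid ∩ Beatriz ∩ Ravi ∩ Kira ∩ Luca ∩ Idris: 13:00-14:45.
Hamid ∩ Beatriz ∩ Ravi ∩ Kira ∩ Luca ∩ Idris ∩ Bianca: 13:00-14:45.
So the common availability across everyone is 13:00-14:45.
The first common window of at least 90 minutes is 13:00-14:45, so the earliest start is 13:00.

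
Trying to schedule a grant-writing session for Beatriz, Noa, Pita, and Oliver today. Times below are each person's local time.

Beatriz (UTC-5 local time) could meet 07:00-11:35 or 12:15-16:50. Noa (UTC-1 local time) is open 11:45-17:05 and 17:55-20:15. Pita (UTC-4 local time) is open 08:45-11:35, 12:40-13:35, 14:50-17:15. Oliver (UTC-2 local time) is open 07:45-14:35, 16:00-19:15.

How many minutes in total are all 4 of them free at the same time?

Beatriz in UTC: 12:00-16:35, 17:15-21:50 (add 5h to convert from UTC-5).
Noa in UTC: 12:45-18:05, 18:55-21:15 (add 1h to convert from UTC-1).
Pita in UTC: 12:45-15:35, 16:40-17:35, 18:50-21:15 (add 4h to convert from UTC-4).
Oliver in UTC: 09:45-16:35, 18:00-21:15 (add 2h to convert from UTC-2).
Beatriz ∩ Noa: 12:45-16:35, 17:15-18:05, 18:55-21:15.
Beatriz ∩ Noa ∩ Pita: 12:45-15:35, 17:15-17:35, 18:55-21:15.
Beatriz ∩ Noa ∩ Pita ∩ Oliver: 12:45-15:35, 18:55-21:15.
Summing the common windows: 170 + 140 = 310 minutes.

310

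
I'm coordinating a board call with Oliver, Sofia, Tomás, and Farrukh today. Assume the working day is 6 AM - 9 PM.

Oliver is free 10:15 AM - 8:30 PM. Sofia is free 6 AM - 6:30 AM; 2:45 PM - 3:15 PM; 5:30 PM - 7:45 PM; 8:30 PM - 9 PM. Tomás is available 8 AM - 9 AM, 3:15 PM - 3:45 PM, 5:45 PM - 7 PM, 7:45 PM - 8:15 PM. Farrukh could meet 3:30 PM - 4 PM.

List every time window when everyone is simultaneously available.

Oliver ∩ Sofia: 14:45-15:15, 17:30-19:45.
Oliver ∩ Sofia ∩ Tomás: 17:45-19:00.
Oliver ∩ Sofia ∩ Tomás ∩ Farrukh: ∅.
There is no time when everyone is free.

none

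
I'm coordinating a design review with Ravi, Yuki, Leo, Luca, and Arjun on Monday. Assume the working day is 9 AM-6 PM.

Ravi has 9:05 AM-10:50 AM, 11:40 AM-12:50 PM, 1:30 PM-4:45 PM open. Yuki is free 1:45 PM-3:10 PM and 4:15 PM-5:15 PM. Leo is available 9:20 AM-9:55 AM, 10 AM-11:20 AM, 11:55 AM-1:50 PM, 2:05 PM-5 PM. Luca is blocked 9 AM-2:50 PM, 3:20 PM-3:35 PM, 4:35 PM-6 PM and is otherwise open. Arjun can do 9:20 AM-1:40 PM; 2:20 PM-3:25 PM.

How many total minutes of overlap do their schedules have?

20

Ravi free: 09:05-10:50, 11:40-12:50, 13:30-16:45.
Yuki free: 13:45-15:10, 16:15-17:15.
Leo free: 09:20-09:55, 10:00-11:20, 11:55-13:50, 14:05-17:00.
Luca free: 14:50-15:20, 15:35-16:35 (invert busy blocks within the working day).
Arjun free: 09:20-13:40, 14:20-15:25.
Ravi ∩ Yuki: 13:45-15:10, 16:15-16:45.
Ravi ∩ Yuki ∩ Leo: 13:45-13:50, 14:05-15:10, 16:15-16:45.
Ravi ∩ Yuki ∩ Leo ∩ Luca: 14:50-15:10, 16:15-16:35.
Ravi ∩ Yuki ∩ Leo ∩ Luca ∩ Arjun: 14:50-15:10.
That's a single block of 20 minutes.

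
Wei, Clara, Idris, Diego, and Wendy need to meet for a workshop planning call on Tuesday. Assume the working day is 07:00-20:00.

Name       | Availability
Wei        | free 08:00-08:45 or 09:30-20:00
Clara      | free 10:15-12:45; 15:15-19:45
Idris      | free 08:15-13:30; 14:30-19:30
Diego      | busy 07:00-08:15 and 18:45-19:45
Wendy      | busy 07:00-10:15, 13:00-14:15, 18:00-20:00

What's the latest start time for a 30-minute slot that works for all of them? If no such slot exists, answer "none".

17:30

Wei free: 08:00-08:45, 09:30-20:00.
Clara free: 10:15-12:45, 15:15-19:45.
Idris free: 08:15-13:30, 14:30-19:30.
Diego free: 08:15-18:45, 19:45-20:00 (invert busy blocks within the working day).
Wendy free: 10:15-13:00, 14:15-18:00 (invert busy blocks within the working day).
Wei ∩ Clara: 10:15-12:45, 15:15-19:45.
Wei ∩ Clara ∩ Idris: 10:15-12:45, 15:15-19:30.
Wei ∩ Clara ∩ Idris ∩ Diego: 10:15-12:45, 15:15-18:45.
Wei ∩ Clara ∩ Idris ∩ Diego ∩ Wendy: 10:15-12:45, 15:15-18:00.
So the common availability across everyone is 10:15-12:45, 15:15-18:00.
The last common window of at least 30 minutes is 15:15-18:00; a 30-minute meeting can start as late as 17:30 and still end by 18:00.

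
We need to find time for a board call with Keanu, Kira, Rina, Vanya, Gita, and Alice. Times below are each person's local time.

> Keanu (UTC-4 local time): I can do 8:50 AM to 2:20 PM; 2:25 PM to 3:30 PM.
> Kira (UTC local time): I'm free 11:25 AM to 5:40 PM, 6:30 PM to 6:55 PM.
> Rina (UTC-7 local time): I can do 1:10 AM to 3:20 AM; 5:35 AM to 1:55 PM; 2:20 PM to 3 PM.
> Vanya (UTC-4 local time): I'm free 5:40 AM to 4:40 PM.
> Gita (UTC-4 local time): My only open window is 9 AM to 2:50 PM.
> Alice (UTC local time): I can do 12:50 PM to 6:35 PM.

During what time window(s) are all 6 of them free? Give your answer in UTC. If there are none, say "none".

13:00-17:40, 18:30-18:35

Keanu in UTC: 12:50-18:20, 18:25-19:30 (add 4h to convert from UTC-4).
Kira in UTC: 11:25-17:40, 18:30-18:55.
Rina in UTC: 08:10-10:20, 12:35-20:55, 21:20-22:00 (add 7h to convert from UTC-7).
Vanya in UTC: 09:40-20:40 (add 4h to convert from UTC-4).
Gita in UTC: 13:00-18:50 (add 4h to convert from UTC-4).
Alice in UTC: 12:50-18:35.
Keanu ∩ Kira: 12:50-17:40, 18:30-18:55.
Keanu ∩ Kira ∩ Rina: 12:50-17:40, 18:30-18:55.
Keanu ∩ Kira ∩ Rina ∩ Vanya: 12:50-17:40, 18:30-18:55.
Keanu ∩ Kira ∩ Rina ∩ Vanya ∩ Gita: 13:00-17:40, 18:30-18:50.
Keanu ∩ Kira ∩ Rina ∩ Vanya ∩ Gita ∩ Alice: 13:00-17:40, 18:30-18:35.
Those are the intersection windows.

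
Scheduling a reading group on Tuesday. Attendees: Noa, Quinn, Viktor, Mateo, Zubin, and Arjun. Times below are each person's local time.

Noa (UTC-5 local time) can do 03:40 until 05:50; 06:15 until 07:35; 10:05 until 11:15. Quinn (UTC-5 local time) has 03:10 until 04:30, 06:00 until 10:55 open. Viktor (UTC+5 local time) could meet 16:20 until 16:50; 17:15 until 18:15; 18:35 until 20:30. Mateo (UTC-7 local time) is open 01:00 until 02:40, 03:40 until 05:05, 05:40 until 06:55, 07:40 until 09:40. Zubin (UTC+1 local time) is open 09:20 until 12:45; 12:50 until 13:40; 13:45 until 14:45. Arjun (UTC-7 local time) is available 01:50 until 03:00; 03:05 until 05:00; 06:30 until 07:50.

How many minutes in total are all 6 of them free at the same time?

25

Noa in UTC: 08:40-10:50, 11:15-12:35, 15:05-16:15 (add 5h to convert from UTC-5).
Quinn in UTC: 08:10-09:30, 11:00-15:55 (add 5h to convert from UTC-5).
Viktor in UTC: 11:20-11:50, 12:15-13:15, 13:35-15:30 (subtract 5h to convert from UTC+5).
Mateo in UTC: 08:00-09:40, 10:40-12:05, 12:40-13:55, 14:40-16:40 (add 7h to convert from UTC-7).
Zubin in UTC: 08:20-11:45, 11:50-12:40, 12:45-13:45 (subtract 1h to convert from UTC+1).
Arjun in UTC: 08:50-10:00, 10:05-12:00, 13:30-14:50 (add 7h to convert from UTC-7).
Noa ∩ Quinn: 08:40-09:30, 11:15-12:35, 15:05-15:55.
Noa ∩ Quinn ∩ Viktor: 11:20-11:50, 12:15-12:35, 15:05-15:30.
Noa ∩ Quinn ∩ Viktor ∩ Mateo: 11:20-11:50, 15:05-15:30.
Noa ∩ Quinn ∩ Viktor ∩ Mateo ∩ Zubin: 11:20-11:45.
Noa ∩ Quinn ∩ Viktor ∩ Mateo ∩ Zubin ∩ Arjun: 11:20-11:45.
That's a single block of 25 minutes.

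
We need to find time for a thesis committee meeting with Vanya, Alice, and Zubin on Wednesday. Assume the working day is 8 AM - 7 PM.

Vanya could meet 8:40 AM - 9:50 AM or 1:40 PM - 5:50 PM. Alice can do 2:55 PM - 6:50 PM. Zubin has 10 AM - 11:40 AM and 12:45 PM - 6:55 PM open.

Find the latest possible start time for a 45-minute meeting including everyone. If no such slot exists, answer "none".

17:05

Vanya ∩ Alice: 14:55-17:50.
Vanya ∩ Alice ∩ Zubin: 14:55-17:50.
So the common availability across everyone is 14:55-17:50.
The last common window of at least 45 minutes is 14:55-17:50; a 45-minute meeting can start as late as 17:05 and still end by 17:50.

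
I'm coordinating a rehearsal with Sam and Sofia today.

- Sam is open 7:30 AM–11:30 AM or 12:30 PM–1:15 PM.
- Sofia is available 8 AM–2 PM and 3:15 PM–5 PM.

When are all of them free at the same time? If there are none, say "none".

Sam ∩ Sofia: 08:00-11:30, 12:30-13:15.

08:00-11:30, 12:30-13:15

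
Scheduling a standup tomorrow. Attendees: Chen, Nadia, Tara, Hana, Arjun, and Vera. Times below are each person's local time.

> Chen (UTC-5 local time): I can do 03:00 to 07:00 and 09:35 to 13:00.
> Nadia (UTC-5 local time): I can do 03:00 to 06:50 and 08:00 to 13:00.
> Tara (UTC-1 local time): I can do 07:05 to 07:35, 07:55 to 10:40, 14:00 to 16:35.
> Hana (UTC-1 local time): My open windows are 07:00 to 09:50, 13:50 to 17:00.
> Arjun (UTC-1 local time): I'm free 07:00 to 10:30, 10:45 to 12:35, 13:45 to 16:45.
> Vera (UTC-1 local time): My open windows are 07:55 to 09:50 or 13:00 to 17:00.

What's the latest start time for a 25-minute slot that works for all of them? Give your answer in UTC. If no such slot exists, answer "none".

Chen in UTC: 08:00-12:00, 14:35-18:00 (add 5h to convert from UTC-5).
Nadia in UTC: 08:00-11:50, 13:00-18:00 (add 5h to convert from UTC-5).
Tara in UTC: 08:05-08:35, 08:55-11:40, 15:00-17:35 (add 1h to convert from UTC-1).
Hana in UTC: 08:00-10:50, 14:50-18:00 (add 1h to convert from UTC-1).
Arjun in UTC: 08:00-11:30, 11:45-13:35, 14:45-17:45 (add 1h to convert from UTC-1).
Vera in UTC: 08:55-10:50, 14:00-18:00 (add 1h to convert from UTC-1).
Chen ∩ Nadia: 08:00-11:50, 14:35-18:00.
Chen ∩ Nadia ∩ Tara: 08:05-08:35, 08:55-11:40, 15:00-17:35.
Chen ∩ Nadia ∩ Tara ∩ Hana: 08:05-08:35, 08:55-10:50, 15:00-17:35.
Chen ∩ Nadia ∩ Tara ∩ Hana ∩ Arjun: 08:05-08:35, 08:55-10:50, 15:00-17:35.
Chen ∩ Nadia ∩ Tara ∩ Hana ∩ Arjun ∩ Vera: 08:55-10:50, 15:00-17:35.
The last common window of at least 25 minutes is 15:00-17:35; a 25-minute meeting can start as late as 17:10 and still end by 17:35.

17:10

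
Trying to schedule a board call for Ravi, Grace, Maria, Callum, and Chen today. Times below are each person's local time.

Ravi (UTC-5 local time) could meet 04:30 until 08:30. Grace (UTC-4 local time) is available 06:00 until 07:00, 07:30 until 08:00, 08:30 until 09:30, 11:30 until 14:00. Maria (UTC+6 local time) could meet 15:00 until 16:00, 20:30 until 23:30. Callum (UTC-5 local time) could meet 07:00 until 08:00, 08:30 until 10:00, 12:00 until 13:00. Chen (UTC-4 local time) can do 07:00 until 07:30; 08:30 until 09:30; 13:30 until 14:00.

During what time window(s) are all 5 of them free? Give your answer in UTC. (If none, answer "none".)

Ravi in UTC: 09:30-13:30 (add 5h to convert from UTC-5).
Grace in UTC: 10:00-11:00, 11:30-12:00, 12:30-13:30, 15:30-18:00 (add 4h to convert from UTC-4).
Maria in UTC: 09:00-10:00, 14:30-17:30 (subtract 6h to convert from UTC+6).
Callum in UTC: 12:00-13:00, 13:30-15:00, 17:00-18:00 (add 5h to convert from UTC-5).
Chen in UTC: 11:00-11:30, 12:30-13:30, 17:30-18:00 (add 4h to convert from UTC-4).
Ravi ∩ Grace: 10:00-11:00, 11:30-12:00, 12:30-13:30.
Ravi ∩ Grace ∩ Maria: ∅.
Ravi ∩ Grace ∩ Maria ∩ Callum: ∅.
Ravi ∩ Grace ∩ Maria ∩ Callum ∩ Chen: ∅.
There is no time when everyone is free.

none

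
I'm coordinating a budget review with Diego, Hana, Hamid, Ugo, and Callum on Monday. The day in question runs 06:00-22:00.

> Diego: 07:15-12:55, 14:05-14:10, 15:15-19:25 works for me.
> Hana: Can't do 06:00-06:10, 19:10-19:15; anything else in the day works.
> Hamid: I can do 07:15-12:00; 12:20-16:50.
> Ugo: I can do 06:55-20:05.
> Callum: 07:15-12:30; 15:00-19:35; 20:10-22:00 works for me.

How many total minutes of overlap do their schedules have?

Diego free: 07:15-12:55, 14:05-14:10, 15:15-19:25.
Hana free: 06:10-19:10, 19:15-22:00 (invert busy blocks within the working day).
Hamid free: 07:15-12:00, 12:20-16:50.
Ugo free: 06:55-20:05.
Callum free: 07:15-12:30, 15:00-19:35, 20:10-22:00.
Diego ∩ Hana: 07:15-12:55, 14:05-14:10, 15:15-19:10, 19:15-19:25.
Diego ∩ Hana ∩ Hamid: 07:15-12:00, 12:20-12:55, 14:05-14:10, 15:15-16:50.
Diego ∩ Hana ∩ Hamid ∩ Ugo: 07:15-12:00, 12:20-12:55, 14:05-14:10, 15:15-16:50.
Diego ∩ Hana ∩ Hamid ∩ Ugo ∩ Callum: 07:15-12:00, 12:20-12:30, 15:15-16:50.
Summing the common windows: 285 + 10 + 95 = 390 minutes.

390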